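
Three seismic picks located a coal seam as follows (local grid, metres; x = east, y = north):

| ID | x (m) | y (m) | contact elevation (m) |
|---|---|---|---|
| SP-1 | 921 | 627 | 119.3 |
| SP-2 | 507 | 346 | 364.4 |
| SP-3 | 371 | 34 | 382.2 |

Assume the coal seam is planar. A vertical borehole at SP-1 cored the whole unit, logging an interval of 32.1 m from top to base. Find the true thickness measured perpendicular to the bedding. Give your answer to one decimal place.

24.6 m

Let the plane be z = a·x + b·y + c.
SP-2−SP-1: −414a − 281b = 245.1;  SP-3−SP-1: −550a − 593b = 262.9.
Solving gives a = −0.78579, b = 0.28547.
|∇z| = √(a²+b²) = 0.83604, so dip δ = arctan(0.83604) = 39.90°.
True thickness = vertical thickness × cos δ = 32.1 × cos 39.90° = 24.6 m.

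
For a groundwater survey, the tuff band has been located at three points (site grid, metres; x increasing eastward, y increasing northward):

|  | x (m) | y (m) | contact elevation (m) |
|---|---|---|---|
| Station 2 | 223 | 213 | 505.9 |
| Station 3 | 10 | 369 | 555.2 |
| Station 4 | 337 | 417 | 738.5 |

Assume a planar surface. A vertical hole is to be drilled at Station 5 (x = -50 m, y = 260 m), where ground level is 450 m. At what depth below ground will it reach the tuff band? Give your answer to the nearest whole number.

Let the plane be z = a·x + b·y + c.
Station 3−Station 2: −213a + 156b = 49.3;  Station 4−Station 2: 114a + 204b = 232.6.
Solving gives a = 0.42832, b = 0.90084.
Then c = 505.9 − a·223 − b·213 = 218.51.
At (-50, 260): z_contact = −21.4 + 234.2 + 218.51 = 431.3 m.
Depth below ground = 450 − 431.3 = 19 m.

19 m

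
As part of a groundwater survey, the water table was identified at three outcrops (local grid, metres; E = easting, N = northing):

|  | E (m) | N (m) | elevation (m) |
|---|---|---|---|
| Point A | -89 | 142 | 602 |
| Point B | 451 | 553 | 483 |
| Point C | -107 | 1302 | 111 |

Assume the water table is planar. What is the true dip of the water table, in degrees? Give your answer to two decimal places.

23.44°

Two edge vectors: Point A→Point B = (540, 411, -119), Point A→Point C = (-18, 1160, -491).
Normal n = (Point A→Point B) × (Point A→Point C) = (-63761, 267282, 633798).
So ∂z/∂E = −n_x/n_z = 0.10060 and ∂z/∂N = −n_y/n_z = −0.42171.
Gradient magnitude |∇z| = √(a² + b²) = √(0.01012 + 0.17784) = 0.43355.
True dip = arctan(0.43355) = 23.44°, dipping toward NNW (azimuth ≈ 347°).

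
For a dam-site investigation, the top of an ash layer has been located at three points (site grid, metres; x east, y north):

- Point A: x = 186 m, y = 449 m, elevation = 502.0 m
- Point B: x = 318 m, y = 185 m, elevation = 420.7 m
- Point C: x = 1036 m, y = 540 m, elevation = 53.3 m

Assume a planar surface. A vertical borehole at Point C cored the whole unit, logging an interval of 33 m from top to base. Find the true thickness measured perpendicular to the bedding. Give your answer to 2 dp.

29.11 m

Two edge vectors: Point A→Point B = (132, -264, -81.3), Point A→Point C = (850, 91, -448.7).
Normal n = (Point A→Point B) × (Point A→Point C) = (125855.1, -9876.6, 236412).
So ∂z/∂x = −n_x/n_z = −0.53235 and ∂z/∂y = −n_y/n_z = 0.04178.
|∇z| = √(a²+b²) = 0.53399, so dip δ = arctan(0.53399) = 28.10°.
True thickness = vertical thickness × cos δ = 33 × cos 28.10° = 29.11 m.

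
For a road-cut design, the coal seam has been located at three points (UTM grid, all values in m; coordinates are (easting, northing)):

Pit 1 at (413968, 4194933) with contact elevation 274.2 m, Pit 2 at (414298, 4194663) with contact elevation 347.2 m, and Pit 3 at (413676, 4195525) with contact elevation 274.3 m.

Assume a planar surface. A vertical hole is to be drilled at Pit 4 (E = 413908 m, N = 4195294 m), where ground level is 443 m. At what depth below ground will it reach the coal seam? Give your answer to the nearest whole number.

125 m

Let the plane be z = a·E + b·N + c.
Pit 2−Pit 1: 330a − 270b = 73;  Pit 3−Pit 1: −292a + 592b = 0.1.
Solving gives a = 0.37112084, b = 0.18322176.
Then c = 274.2 − a·413968 − b·4194933 = −921960.98.
At (413908, 4195294): z_contact = 153609.9 + 768669.2 − 921960.98 = 318.1 m.
Depth below ground = 443 − 318.1 = 125 m.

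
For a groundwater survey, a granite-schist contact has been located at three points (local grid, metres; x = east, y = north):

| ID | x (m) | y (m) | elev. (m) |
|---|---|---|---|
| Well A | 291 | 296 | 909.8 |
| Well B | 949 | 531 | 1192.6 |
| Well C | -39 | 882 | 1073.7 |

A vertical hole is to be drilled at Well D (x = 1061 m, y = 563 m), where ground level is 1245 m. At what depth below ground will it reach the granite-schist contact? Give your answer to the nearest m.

8 m

Let the plane be z = a·x + b·y + c.
Well B−Well A: 658a + 235b = 282.8;  Well C−Well A: −330a + 586b = 163.9.
Solving gives a = 0.27466, b = 0.43436.
Then c = 909.8 − a·291 − b·296 = 701.30.
At (1061, 563): z_contact = 291.4 + 244.5 + 701.30 = 1237.3 m.
Depth below ground = 1245 − 1237.3 = 8 m.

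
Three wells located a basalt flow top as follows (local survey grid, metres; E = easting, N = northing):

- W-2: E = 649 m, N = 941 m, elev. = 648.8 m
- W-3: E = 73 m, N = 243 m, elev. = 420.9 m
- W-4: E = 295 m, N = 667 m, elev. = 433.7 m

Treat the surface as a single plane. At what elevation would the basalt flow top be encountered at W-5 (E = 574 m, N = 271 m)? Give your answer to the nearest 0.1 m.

Two edge vectors: W-2→W-3 = (-576, -698, -227.9), W-2→W-4 = (-354, -274, -215.1).
Normal n = (W-2→W-3) × (W-2→W-4) = (87695.2, -43221, -89268).
So ∂z/∂E = −n_x/n_z = 0.98238 and ∂z/∂N = −n_y/n_z = −0.48417.
Intercept c from W-2: 648.8 − 637.57 + 455.61 = 466.84.
At (574, 271): z = 563.9 − 131.2 + 466.84 = 899.5 m.

899.5 m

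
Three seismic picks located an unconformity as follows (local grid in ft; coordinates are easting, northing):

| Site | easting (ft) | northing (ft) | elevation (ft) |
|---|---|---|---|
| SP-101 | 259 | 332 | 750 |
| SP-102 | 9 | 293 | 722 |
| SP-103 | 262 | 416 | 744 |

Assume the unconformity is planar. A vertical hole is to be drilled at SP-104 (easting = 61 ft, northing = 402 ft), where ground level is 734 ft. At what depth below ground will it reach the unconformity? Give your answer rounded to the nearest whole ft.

Let the plane be z = a·easting + b·northing + c.
SP-102−SP-101: −250a − 39b = −28;  SP-103−SP-101: 3a + 84b = −6.
Solving gives a = 0.12383, b = −0.07585.
Then c = 750 − a·259 − b·332 = 743.11.
At (61, 402): z_contact = 7.6 − 30.5 + 743.11 = 720.2 ft.
Depth below ground = 734 − 720.2 = 14 ft.

14 ft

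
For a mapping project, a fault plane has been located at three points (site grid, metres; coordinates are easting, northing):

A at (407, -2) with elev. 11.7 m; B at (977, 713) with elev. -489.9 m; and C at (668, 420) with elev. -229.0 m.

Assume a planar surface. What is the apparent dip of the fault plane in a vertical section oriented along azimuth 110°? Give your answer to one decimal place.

Two edge vectors: A→B = (570, 715, -501.6), A→C = (261, 422, -240.7).
Normal n = (A→B) × (A→C) = (39574.7, 6281.4, 53925).
So ∂z/∂easting = −n_x/n_z = −0.73388 and ∂z/∂northing = −n_y/n_z = −0.11648.
Unit vector along 110° is (sin 110°, cos 110°) = (0.9397, -0.3420).
Slope in that direction = a·(0.9397) + b·(-0.3420) = −0.64979.
Apparent dip = arctan|0.64979| = 33.0° (true dip is 36.6°, so apparent ≤ true as expected).

33.0°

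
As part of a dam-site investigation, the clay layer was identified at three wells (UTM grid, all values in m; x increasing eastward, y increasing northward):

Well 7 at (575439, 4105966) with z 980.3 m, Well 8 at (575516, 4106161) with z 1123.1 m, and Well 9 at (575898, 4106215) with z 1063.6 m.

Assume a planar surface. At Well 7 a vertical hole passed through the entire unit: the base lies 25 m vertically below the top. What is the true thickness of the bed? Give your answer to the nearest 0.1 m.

18.7 m

Let the plane be z = a·x + b·y + c.
Well 8−Well 7: 77a + 195b = 142.8;  Well 9−Well 7: 459a + 249b = 83.3.
Solving gives a = −0.27461, b = 0.84074.
|∇z| = √(a²+b²) = 0.88445, so dip δ = arctan(0.88445) = 41.49°.
True thickness = vertical thickness × cos δ = 25 × cos 41.49° = 18.7 m.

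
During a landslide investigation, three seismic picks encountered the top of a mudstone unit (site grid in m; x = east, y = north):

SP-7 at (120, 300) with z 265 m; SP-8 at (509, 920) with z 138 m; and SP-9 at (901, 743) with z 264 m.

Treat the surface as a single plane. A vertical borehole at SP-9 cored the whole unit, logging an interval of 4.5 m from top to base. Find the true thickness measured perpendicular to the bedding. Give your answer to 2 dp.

Two edge vectors: SP-7→SP-8 = (389, 620, -127), SP-7→SP-9 = (781, 443, -1).
Normal n = (SP-7→SP-8) × (SP-7→SP-9) = (55641, -98798, -311893).
So ∂z/∂x = −n_x/n_z = 0.17840 and ∂z/∂y = −n_y/n_z = −0.31677.
|∇z| = √(a²+b²) = 0.36355, so dip δ = arctan(0.36355) = 19.98°.
True thickness = vertical thickness × cos δ = 4.5 × cos 19.98° = 4.23 m.

4.23 m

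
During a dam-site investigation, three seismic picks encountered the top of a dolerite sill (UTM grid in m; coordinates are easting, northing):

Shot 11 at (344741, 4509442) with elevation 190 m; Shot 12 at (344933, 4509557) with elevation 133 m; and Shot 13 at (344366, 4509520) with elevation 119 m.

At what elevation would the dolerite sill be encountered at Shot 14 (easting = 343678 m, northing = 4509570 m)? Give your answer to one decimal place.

Two edge vectors: Shot 11→Shot 12 = (192, 115, -57), Shot 11→Shot 13 = (-375, 78, -71).
Normal n = (Shot 11→Shot 12) × (Shot 11→Shot 13) = (-3719, 35007, 58101).
So ∂z/∂easting = −n_x/n_z = 0.064009225 and ∂z/∂northing = −n_y/n_z = −0.602519750.
Intercept c from Shot 11: 190 − 22066.60 + 2717027.87 = 2695151.26.
At (343678, 4509570): z = 21998.6 − 2717105.0 + 2695151.26 = 44.8 m.

44.8 m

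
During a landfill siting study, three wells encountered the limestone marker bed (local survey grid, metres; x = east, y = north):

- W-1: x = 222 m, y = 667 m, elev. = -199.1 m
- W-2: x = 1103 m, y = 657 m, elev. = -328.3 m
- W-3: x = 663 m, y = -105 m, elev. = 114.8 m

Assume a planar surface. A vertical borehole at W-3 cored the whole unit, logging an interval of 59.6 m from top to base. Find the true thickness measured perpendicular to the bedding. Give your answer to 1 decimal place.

Let the plane be z = a·x + b·y + c.
W-2−W-1: 881a − 10b = −129.2;  W-3−W-1: 441a − 772b = 313.9.
Solving gives a = −0.15225, b = −0.49358.
|∇z| = √(a²+b²) = 0.51653, so dip δ = arctan(0.51653) = 27.32°.
True thickness = vertical thickness × cos δ = 59.6 × cos 27.32° = 53.0 m.

53.0 m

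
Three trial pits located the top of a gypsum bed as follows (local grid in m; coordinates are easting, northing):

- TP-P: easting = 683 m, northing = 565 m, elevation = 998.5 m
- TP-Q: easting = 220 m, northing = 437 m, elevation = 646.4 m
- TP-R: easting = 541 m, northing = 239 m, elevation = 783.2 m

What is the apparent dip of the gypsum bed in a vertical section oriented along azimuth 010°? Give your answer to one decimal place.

Let the plane be z = a·easting + b·northing + c.
TP-Q−TP-P: −463a − 128b = −352.1;  TP-R−TP-P: −142a − 326b = −215.3.
Solving gives a = 0.65701, b = 0.37425.
Unit vector along 010° is (sin 10°, cos 10°) = (0.1736, 0.9848).
Slope in that direction = a·(0.1736) + b·(0.9848) = 0.48265.
Apparent dip = arctan|0.48265| = 25.8° (true dip is 37.1°, so apparent ≤ true as expected).

25.8°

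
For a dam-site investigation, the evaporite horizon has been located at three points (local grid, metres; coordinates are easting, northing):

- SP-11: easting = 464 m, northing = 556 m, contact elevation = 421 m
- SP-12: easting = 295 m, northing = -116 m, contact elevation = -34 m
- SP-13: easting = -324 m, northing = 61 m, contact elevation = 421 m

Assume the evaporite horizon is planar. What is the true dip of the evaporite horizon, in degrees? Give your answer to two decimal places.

Two edge vectors: SP-11→SP-12 = (-169, -672, -455), SP-11→SP-13 = (-788, -495, 0).
Normal n = (SP-11→SP-12) × (SP-11→SP-13) = (-225225, 358540, -445881).
So ∂z/∂easting = −n_x/n_z = −0.50512 and ∂z/∂northing = −n_y/n_z = 0.80412.
Gradient magnitude |∇z| = √(a² + b²) = √(0.25515 + 0.64660) = 0.94961.
True dip = arctan(0.94961) = 43.52°, dipping toward SSE (azimuth ≈ 148°).

43.52°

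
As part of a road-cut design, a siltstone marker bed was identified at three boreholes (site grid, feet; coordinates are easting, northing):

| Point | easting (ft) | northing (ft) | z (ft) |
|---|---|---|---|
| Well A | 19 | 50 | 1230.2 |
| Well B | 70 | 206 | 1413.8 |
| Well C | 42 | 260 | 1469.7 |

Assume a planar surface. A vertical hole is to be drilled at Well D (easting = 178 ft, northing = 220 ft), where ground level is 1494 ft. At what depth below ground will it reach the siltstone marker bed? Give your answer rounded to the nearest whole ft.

Let the plane be z = a·easting + b·northing + c.
Well B−Well A: 51a + 156b = 183.6;  Well C−Well A: 23a + 210b = 239.5.
Solving gives a = 0.16765, b = 1.12211.
Then c = 1230.2 − a·19 − b·50 = 1170.91.
At (178, 220): z_contact = 29.8 + 246.9 + 1170.91 = 1447.6 ft.
Depth below ground = 1494 − 1447.6 = 46 ft.

46 ft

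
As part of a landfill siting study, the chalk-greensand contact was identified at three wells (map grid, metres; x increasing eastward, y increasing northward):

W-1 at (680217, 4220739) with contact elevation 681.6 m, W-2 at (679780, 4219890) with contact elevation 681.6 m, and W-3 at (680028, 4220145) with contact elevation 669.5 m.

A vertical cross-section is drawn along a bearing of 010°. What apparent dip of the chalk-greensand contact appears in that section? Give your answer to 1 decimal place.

2.0°

Two edge vectors: W-1→W-2 = (-437, -849, 0), W-1→W-3 = (-189, -594, -12.1).
Normal n = (W-1→W-2) × (W-1→W-3) = (10272.9, -5287.7, 99117).
So ∂z/∂x = −n_x/n_z = −0.10364 and ∂z/∂y = −n_y/n_z = 0.05335.
Unit vector along 010° is (sin 10°, cos 10°) = (0.1736, 0.9848).
Slope in that direction = a·(0.1736) + b·(0.9848) = 0.03454.
Apparent dip = arctan|0.03454| = 2.0° (true dip is 6.6°, so apparent ≤ true as expected).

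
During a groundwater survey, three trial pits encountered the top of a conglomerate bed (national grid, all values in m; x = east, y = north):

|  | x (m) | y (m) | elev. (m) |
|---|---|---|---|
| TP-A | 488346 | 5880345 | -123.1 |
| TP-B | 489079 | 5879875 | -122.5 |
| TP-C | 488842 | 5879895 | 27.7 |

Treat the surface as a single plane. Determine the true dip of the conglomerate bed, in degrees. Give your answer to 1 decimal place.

Two edge vectors: TP-A→TP-B = (733, -470, 0.6), TP-A→TP-C = (496, -450, 150.8).
Normal n = (TP-A→TP-B) × (TP-A→TP-C) = (-70606, -110238.8, -96730).
So ∂z/∂x = −n_x/n_z = −0.72993 and ∂z/∂y = −n_y/n_z = −1.13965.
Gradient magnitude |∇z| = √(a² + b²) = √(0.53280 + 1.29881) = 1.35337.
True dip = arctan(1.35337) = 53.5°, dipping toward NNE (azimuth ≈ 033°).

53.5°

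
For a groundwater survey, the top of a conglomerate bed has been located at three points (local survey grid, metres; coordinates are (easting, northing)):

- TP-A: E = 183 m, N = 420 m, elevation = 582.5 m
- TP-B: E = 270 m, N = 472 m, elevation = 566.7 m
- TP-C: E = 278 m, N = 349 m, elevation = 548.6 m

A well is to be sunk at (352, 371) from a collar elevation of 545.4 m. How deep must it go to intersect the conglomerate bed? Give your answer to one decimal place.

Two edge vectors: TP-A→TP-B = (87, 52, -15.8), TP-A→TP-C = (95, -71, -33.9).
Normal n = (TP-A→TP-B) × (TP-A→TP-C) = (-2884.6, 1448.3, -11117).
So ∂z/∂E = −n_x/n_z = −0.25948 and ∂z/∂N = −n_y/n_z = 0.13028.
Intercept c from TP-A: 582.5 + 47.48 − 54.72 = 575.27.
At (352, 371): z_contact = −91.34 + 48.33 + 575.27 = 532.26 m.
Depth below ground = 545.4 − 532.26 = 13.1 m.

13.1 m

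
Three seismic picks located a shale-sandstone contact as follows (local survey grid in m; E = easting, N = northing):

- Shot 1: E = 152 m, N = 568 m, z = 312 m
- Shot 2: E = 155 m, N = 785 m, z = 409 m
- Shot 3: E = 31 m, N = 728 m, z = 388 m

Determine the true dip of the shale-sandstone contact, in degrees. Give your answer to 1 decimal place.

24.2°

Two edge vectors: Shot 1→Shot 2 = (3, 217, 97), Shot 1→Shot 3 = (-121, 160, 76).
Normal n = (Shot 1→Shot 2) × (Shot 1→Shot 3) = (972, -11965, 26737).
So ∂z/∂E = −n_x/n_z = −0.03635 and ∂z/∂N = −n_y/n_z = 0.44751.
Gradient magnitude |∇z| = √(a² + b²) = √(0.00132 + 0.20026) = 0.44898.
True dip = arctan(0.44898) = 24.2°, dipping toward S (azimuth ≈ 175°).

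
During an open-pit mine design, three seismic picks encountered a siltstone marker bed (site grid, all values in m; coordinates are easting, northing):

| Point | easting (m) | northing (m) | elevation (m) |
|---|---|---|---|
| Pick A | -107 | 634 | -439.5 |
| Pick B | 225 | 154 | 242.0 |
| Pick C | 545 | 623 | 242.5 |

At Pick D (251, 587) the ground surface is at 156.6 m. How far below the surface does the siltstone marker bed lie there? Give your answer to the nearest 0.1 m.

192.8 m

Two edge vectors: Pick A→Pick B = (332, -480, 681.5), Pick A→Pick C = (652, -11, 682).
Normal n = (Pick A→Pick B) × (Pick A→Pick C) = (-319863.5, 217914, 309308).
So ∂z/∂easting = −n_x/n_z = 1.03413 and ∂z/∂northing = −n_y/n_z = −0.70452.
Intercept c from Pick A: -439.5 + 110.65 + 446.67 = 117.82.
At (251, 587): z_contact = 259.57 − 413.55 + 117.82 = -36.17 m.
Depth below ground = 156.6 − (-36.17) = 192.8 m.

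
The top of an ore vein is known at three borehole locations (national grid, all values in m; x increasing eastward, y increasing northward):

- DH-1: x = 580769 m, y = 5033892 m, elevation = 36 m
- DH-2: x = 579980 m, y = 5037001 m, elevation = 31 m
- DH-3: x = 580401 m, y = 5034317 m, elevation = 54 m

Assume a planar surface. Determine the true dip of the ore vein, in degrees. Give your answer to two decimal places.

4.26°

Two edge vectors: DH-1→DH-2 = (-789, 3109, -5), DH-1→DH-3 = (-368, 425, 18).
Normal n = (DH-1→DH-2) × (DH-1→DH-3) = (58087, 16042, 808787).
So ∂z/∂x = −n_x/n_z = −0.07182 and ∂z/∂y = −n_y/n_z = −0.01983.
Gradient magnitude |∇z| = √(a² + b²) = √(0.00516 + 0.00039) = 0.07451.
True dip = arctan(0.07451) = 4.26°, dipping toward ENE (azimuth ≈ 075°).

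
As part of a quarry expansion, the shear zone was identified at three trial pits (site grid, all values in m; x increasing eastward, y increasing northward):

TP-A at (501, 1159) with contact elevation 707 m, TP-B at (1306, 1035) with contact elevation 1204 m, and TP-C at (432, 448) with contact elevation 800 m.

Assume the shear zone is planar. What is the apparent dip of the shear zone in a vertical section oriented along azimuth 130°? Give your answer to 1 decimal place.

29.8°

Let the plane be z = a·x + b·y + c.
TP-B−TP-A: 805a − 124b = 497;  TP-C−TP-A: −69a − 711b = 93.
Solving gives a = 0.58845, b = −0.18791.
Unit vector along 130° is (sin 130°, cos 130°) = (0.7660, -0.6428).
Slope in that direction = a·(0.7660) + b·(-0.6428) = 0.57156.
Apparent dip = arctan|0.57156| = 29.8° (true dip is 31.7°, so apparent ≤ true as expected).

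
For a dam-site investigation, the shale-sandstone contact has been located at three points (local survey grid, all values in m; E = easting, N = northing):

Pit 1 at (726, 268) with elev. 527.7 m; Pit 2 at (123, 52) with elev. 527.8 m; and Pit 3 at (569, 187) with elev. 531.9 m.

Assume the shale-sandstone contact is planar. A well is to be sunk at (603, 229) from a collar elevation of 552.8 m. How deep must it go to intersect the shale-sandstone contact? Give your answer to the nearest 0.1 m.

Let the plane be z = a·E + b·N + c.
Pit 2−Pit 1: −603a − 216b = 0.1;  Pit 3−Pit 1: −157a − 81b = 4.2.
Solving gives a = 0.06022, b = −0.16857.
Then c = 527.7 − a·726 − b·268 = 529.16.
At (603, 229): z_contact = 36.31 − 38.60 + 529.16 = 526.87 m.
Depth below ground = 552.8 − 526.87 = 25.9 m.

25.9 m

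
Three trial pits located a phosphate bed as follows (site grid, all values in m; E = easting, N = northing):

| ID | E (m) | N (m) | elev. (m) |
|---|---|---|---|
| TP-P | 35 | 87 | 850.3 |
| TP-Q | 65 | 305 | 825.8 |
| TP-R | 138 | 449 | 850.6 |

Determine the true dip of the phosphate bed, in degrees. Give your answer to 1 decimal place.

38.7°

Let the plane be z = a·E + b·N + c.
TP-Q−TP-P: 30a + 218b = −24.5;  TP-R−TP-P: 103a + 362b = 0.3.
Solving gives a = 0.77061, b = −0.21843.
Gradient magnitude |∇z| = √(a² + b²) = √(0.59383 + 0.04771) = 0.80097.
True dip = arctan(0.80097) = 38.7°, dipping toward WNW (azimuth ≈ 286°).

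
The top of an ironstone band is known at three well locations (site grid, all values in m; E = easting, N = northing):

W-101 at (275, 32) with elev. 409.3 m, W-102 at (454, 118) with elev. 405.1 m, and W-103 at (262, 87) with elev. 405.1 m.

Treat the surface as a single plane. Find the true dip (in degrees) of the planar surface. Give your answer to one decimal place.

4.3°

Let the plane be z = a·E + b·N + c.
W-102−W-101: 179a + 86b = −4.2;  W-103−W-101: −13a + 55b = −4.2.
Solving gives a = 0.01188, b = −0.07356.
Gradient magnitude |∇z| = √(a² + b²) = √(0.00014 + 0.00541) = 0.07451.
True dip = arctan(0.07451) = 4.3°, dipping toward N (azimuth ≈ 351°).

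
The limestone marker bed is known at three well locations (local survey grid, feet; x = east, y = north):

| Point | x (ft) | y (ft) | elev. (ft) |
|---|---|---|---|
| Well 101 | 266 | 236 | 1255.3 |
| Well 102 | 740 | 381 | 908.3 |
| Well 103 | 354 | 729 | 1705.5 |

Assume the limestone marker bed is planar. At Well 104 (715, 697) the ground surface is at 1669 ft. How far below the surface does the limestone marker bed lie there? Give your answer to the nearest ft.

Let the plane be z = a·x + b·y + c.
Well 102−Well 101: 474a + 145b = −347;  Well 103−Well 101: 88a + 493b = 450.2.
Solving gives a = −1.06983, b = 1.10415.
Then c = 1255.3 − a·266 − b·236 = 1279.30.
At (715, 697): z_contact = −764.9 + 769.6 + 1279.30 = 1284.0 ft.
Depth below ground = 1669 − 1284.0 = 385 ft.

385 ft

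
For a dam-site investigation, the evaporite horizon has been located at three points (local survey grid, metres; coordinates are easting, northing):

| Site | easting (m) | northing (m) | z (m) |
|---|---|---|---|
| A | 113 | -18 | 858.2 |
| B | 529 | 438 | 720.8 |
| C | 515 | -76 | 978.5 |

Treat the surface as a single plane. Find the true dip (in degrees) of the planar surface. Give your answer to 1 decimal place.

Two edge vectors: A→B = (416, 456, -137.4), A→C = (402, -58, 120.3).
Normal n = (A→B) × (A→C) = (46887.6, -105279.6, -207440).
So ∂z/∂easting = −n_x/n_z = 0.22603 and ∂z/∂northing = −n_y/n_z = −0.50752.
Gradient magnitude |∇z| = √(a² + b²) = √(0.05109 + 0.25757) = 0.55558.
True dip = arctan(0.55558) = 29.1°, dipping toward NNW (azimuth ≈ 336°).

29.1°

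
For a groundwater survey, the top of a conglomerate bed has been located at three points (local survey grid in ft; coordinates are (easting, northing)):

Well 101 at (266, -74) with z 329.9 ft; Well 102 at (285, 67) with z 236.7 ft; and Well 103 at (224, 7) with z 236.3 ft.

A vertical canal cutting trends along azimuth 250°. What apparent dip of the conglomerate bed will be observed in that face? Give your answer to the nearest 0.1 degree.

Two edge vectors: Well 101→Well 102 = (19, 141, -93.2), Well 101→Well 103 = (-42, 81, -93.6).
Normal n = (Well 101→Well 102) × (Well 101→Well 103) = (-5648.4, 5692.8, 7461).
So ∂z/∂E = −n_x/n_z = 0.75706 and ∂z/∂N = −n_y/n_z = −0.76301.
Unit vector along 250° is (sin 250°, cos 250°) = (-0.9397, -0.3420).
Slope in that direction = a·(-0.9397) + b·(-0.3420) = −0.45044.
Apparent dip = arctan|0.45044| = 24.2° (true dip is 47.1°, so apparent ≤ true as expected).

24.2°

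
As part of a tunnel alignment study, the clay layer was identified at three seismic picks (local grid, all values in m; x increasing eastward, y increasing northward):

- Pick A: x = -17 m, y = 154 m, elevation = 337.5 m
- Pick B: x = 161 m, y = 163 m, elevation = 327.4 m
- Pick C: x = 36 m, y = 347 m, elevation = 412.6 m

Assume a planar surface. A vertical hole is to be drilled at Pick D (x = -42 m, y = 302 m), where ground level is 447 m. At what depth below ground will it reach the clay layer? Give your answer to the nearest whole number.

47 m

Two edge vectors: Pick A→Pick B = (178, 9, -10.1), Pick A→Pick C = (53, 193, 75.1).
Normal n = (Pick A→Pick B) × (Pick A→Pick C) = (2625.2, -13903.1, 33877).
So ∂z/∂x = −n_x/n_z = −0.07749 and ∂z/∂y = −n_y/n_z = 0.41040.
Intercept c from Pick A: 337.5 − 1.32 − 63.20 = 272.98.
At (-42, 302): z_contact = 3.3 + 123.9 + 272.98 = 400.2 m.
Depth below ground = 447 − 400.2 = 47 m.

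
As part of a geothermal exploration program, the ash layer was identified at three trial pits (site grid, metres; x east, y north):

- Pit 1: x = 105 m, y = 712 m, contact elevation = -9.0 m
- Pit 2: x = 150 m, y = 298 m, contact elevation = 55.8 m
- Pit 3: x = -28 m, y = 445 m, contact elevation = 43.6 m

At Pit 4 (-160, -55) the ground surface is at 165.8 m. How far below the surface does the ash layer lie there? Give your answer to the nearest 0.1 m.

Let the plane be z = a·x + b·y + c.
Pit 2−Pit 1: 45a − 414b = 64.8;  Pit 3−Pit 1: −133a − 267b = 52.6.
Solving gives a = −0.06671, b = −0.16377.
Then c = -9 − a·105 − b·712 = 114.61.
At (-160, -55): z_contact = 10.67 + 9.01 + 114.61 = 134.29 m.
Depth below ground = 165.8 − 134.29 = 31.5 m.

31.5 m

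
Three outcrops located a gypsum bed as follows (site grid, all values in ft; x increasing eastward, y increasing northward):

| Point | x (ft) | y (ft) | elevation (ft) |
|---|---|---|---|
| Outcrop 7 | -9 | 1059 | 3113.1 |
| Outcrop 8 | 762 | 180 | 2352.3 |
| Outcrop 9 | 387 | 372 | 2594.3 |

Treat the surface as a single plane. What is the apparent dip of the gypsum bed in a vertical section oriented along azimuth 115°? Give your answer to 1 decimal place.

29.4°

Let the plane be z = a·x + b·y + c.
Outcrop 8−Outcrop 7: 771a − 879b = −760.8;  Outcrop 9−Outcrop 7: 396a − 687b = −518.8.
Solving gives a = −0.36700, b = 0.54362.
Unit vector along 115° is (sin 115°, cos 115°) = (0.9063, -0.4226).
Slope in that direction = a·(0.9063) + b·(-0.4226) = −0.56236.
Apparent dip = arctan|0.56236| = 29.4° (true dip is 33.3°, so apparent ≤ true as expected).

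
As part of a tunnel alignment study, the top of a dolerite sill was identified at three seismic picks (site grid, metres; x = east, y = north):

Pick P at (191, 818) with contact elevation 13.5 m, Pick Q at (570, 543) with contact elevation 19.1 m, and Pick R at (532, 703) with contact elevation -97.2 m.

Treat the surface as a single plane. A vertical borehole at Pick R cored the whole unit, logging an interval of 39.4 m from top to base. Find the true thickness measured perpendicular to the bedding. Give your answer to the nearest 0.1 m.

26.9 m

Two edge vectors: Pick P→Pick Q = (379, -275, 5.6), Pick P→Pick R = (341, -115, -110.7).
Normal n = (Pick P→Pick Q) × (Pick P→Pick R) = (31086.5, 43864.9, 50190).
So ∂z/∂x = −n_x/n_z = −0.61938 and ∂z/∂y = −n_y/n_z = −0.87398.
|∇z| = √(a²+b²) = 1.07120, so dip δ = arctan(1.07120) = 46.97°.
True thickness = vertical thickness × cos δ = 39.4 × cos 46.97° = 26.9 m.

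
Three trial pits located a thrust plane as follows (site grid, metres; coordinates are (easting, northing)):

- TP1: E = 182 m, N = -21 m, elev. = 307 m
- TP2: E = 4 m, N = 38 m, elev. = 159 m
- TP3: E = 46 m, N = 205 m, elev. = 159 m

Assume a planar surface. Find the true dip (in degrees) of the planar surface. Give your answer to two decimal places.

38.36°

Two edge vectors: TP1→TP2 = (-178, 59, -148), TP1→TP3 = (-136, 226, -148).
Normal n = (TP1→TP2) × (TP1→TP3) = (24716, -6216, -32204).
So ∂z/∂E = −n_x/n_z = 0.76748 and ∂z/∂N = −n_y/n_z = −0.19302.
Gradient magnitude |∇z| = √(a² + b²) = √(0.58903 + 0.03726) = 0.79138.
True dip = arctan(0.79138) = 38.36°, dipping toward WNW (azimuth ≈ 284°).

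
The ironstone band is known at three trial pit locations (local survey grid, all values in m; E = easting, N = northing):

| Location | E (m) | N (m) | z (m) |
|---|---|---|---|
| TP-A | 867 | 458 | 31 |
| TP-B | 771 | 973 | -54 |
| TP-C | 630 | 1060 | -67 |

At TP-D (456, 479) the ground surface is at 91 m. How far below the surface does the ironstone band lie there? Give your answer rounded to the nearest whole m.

Two edge vectors: TP-A→TP-B = (-96, 515, -85), TP-A→TP-C = (-237, 602, -98).
Normal n = (TP-A→TP-B) × (TP-A→TP-C) = (700, 10737, 64263).
So ∂z/∂E = −n_x/n_z = −0.01089 and ∂z/∂N = −n_y/n_z = −0.16708.
Intercept c from TP-A: 31 + 9.44 + 76.52 = 116.97.
At (456, 479): z_contact = −5.0 − 80.0 + 116.97 = 32.0 m.
Depth below ground = 91 − 32.0 = 59 m.

59 m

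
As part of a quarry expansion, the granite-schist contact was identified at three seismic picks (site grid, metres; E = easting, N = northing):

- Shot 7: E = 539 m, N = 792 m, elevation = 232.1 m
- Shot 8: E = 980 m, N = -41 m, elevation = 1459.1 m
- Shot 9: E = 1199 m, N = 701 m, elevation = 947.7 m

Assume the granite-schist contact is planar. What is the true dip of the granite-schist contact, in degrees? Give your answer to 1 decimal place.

53.6°

Two edge vectors: Shot 7→Shot 8 = (441, -833, 1227), Shot 7→Shot 9 = (660, -91, 715.6).
Normal n = (Shot 7→Shot 8) × (Shot 7→Shot 9) = (-484437.8, 494240.4, 509649).
So ∂z/∂E = −n_x/n_z = 0.95053 and ∂z/∂N = −n_y/n_z = −0.96977.
Gradient magnitude |∇z| = √(a² + b²) = √(0.90351 + 0.94045) = 1.35792.
True dip = arctan(1.35792) = 53.6°, dipping toward NW (azimuth ≈ 316°).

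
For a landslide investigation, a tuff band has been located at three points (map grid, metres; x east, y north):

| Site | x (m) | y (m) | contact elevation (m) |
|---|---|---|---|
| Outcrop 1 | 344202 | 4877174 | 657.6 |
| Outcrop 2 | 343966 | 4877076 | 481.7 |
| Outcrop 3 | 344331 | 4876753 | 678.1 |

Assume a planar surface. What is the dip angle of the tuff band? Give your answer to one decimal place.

34.9°

Two edge vectors: Outcrop 1→Outcrop 2 = (-236, -98, -175.9), Outcrop 1→Outcrop 3 = (129, -421, 20.5).
Normal n = (Outcrop 1→Outcrop 2) × (Outcrop 1→Outcrop 3) = (-76062.9, -17853.1, 111998).
So ∂z/∂x = −n_x/n_z = 0.67915 and ∂z/∂y = −n_y/n_z = 0.15941.
Gradient magnitude |∇z| = √(a² + b²) = √(0.46124 + 0.02541) = 0.69760.
True dip = arctan(0.69760) = 34.9°, dipping toward WSW (azimuth ≈ 257°).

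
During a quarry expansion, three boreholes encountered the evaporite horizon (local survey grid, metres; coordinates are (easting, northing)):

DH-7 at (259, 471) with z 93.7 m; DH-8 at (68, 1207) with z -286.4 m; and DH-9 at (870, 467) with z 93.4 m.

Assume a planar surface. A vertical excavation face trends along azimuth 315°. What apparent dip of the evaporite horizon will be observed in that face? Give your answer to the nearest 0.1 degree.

20.0°

Let the plane be z = a·E + b·N + c.
DH-8−DH-7: −191a + 736b = −380.1;  DH-9−DH-7: 611a − 4b = −0.3.
Solving gives a = −0.00388, b = −0.51745.
Unit vector along 315° is (sin 315°, cos 315°) = (-0.7071, 0.7071).
Slope in that direction = a·(-0.7071) + b·(0.7071) = −0.36315.
Apparent dip = arctan|0.36315| = 20.0° (true dip is 27.4°, so apparent ≤ true as expected).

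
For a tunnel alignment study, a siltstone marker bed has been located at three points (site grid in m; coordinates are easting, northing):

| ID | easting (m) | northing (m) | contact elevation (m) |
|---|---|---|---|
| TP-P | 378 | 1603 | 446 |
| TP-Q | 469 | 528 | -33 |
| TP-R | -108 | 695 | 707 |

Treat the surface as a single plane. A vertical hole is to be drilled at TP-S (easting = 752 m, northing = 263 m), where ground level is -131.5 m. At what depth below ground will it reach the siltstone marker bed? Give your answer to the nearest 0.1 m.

327.7 m

Let the plane be z = a·easting + b·northing + c.
TP-Q−TP-P: 91a − 1075b = −479;  TP-R−TP-P: −486a − 908b = 261.
Solving gives a = −1.182504, b = 0.345481.
Then c = 446 − a·378 − b·1603 = 339.18.
At (752, 263): z_contact = −889.24 + 90.86 + 339.18 = -459.20 m.
Depth below ground = -131.5 − (-459.20) = 327.7 m.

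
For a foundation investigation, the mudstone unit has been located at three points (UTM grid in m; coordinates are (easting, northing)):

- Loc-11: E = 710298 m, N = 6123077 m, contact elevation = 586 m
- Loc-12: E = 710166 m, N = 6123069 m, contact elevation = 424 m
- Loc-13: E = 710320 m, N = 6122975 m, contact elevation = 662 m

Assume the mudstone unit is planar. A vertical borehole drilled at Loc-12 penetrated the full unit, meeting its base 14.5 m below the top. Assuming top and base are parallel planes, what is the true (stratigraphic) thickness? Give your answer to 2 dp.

Two edge vectors: Loc-11→Loc-12 = (-132, -8, -162), Loc-11→Loc-13 = (22, -102, 76).
Normal n = (Loc-11→Loc-12) × (Loc-11→Loc-13) = (-17132, 6468, 13640).
So ∂z/∂E = −n_x/n_z = 1.25601 and ∂z/∂N = −n_y/n_z = −0.47419.
|∇z| = √(a²+b²) = 1.34254, so dip δ = arctan(1.34254) = 53.32°.
True thickness = vertical thickness × cos δ = 14.5 × cos 53.32° = 8.66 m.

8.66 m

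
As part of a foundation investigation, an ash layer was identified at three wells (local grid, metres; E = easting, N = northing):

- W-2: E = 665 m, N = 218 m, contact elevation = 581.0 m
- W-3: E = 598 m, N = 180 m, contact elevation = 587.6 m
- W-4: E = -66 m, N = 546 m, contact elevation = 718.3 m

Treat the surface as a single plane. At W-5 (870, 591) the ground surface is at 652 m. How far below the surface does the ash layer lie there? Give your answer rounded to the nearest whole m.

69 m

Let the plane be z = a·E + b·N + c.
W-3−W-2: −67a − 38b = 6.6;  W-4−W-2: −731a + 328b = 137.3.
Solving gives a = −0.14837, b = 0.08792.
Then c = 581 − a·665 − b·218 = 660.50.
At (870, 591): z_contact = −129.1 + 52.0 + 660.50 = 583.4 m.
Depth below ground = 652 − 583.4 = 69 m.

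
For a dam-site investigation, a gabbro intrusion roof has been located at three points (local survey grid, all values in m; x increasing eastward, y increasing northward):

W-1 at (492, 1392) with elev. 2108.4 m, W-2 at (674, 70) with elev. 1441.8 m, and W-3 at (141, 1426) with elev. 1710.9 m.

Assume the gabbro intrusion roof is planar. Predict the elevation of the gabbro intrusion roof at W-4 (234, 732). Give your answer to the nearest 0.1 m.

Let the plane be z = a·x + b·y + c.
W-2−W-1: 182a − 1322b = −666.6;  W-3−W-1: −351a + 34b = −397.5.
Solving gives a = 1.197289, b = 0.669067.
Then c = 2108.4 − a·492 − b·1392 = 587.99.
At (234, 732): z = 280.2 + 489.8 + 587.99 = 1357.9 m.

1357.9 m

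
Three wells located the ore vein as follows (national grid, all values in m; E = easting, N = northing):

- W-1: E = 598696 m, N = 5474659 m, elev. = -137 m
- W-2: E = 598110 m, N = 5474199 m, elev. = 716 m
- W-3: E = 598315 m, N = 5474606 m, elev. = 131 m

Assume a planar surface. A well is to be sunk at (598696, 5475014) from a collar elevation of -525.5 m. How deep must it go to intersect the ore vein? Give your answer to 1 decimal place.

Two edge vectors: W-1→W-2 = (-586, -460, 853), W-1→W-3 = (-381, -53, 268).
Normal n = (W-1→W-2) × (W-1→W-3) = (-78071, -167945, -144202).
So ∂z/∂E = −n_x/n_z = −0.541400258 and ∂z/∂N = −n_y/n_z = −1.164650976.
Intercept c from W-1: -137 + 324134.17 + 6376066.95 = 6700064.11.
At (598696, 5475014): z_contact = −324134.17 − 6376480.40 + 6700064.11 = -550.45 m.
Depth below ground = -525.5 − (-550.45) = 25.0 m.

25.0 m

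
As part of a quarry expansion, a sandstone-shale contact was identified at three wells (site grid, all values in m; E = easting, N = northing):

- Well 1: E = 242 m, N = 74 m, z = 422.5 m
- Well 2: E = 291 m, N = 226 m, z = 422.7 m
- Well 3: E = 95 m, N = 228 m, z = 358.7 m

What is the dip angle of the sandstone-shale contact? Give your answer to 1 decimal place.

Let the plane be z = a·E + b·N + c.
Well 2−Well 1: 49a + 152b = 0.2;  Well 3−Well 1: −147a + 154b = −63.8.
Solving gives a = 0.32547, b = −0.10361.
Gradient magnitude |∇z| = √(a² + b²) = √(0.10593 + 0.01073) = 0.34157.
True dip = arctan(0.34157) = 18.9°, dipping toward WNW (azimuth ≈ 288°).

18.9°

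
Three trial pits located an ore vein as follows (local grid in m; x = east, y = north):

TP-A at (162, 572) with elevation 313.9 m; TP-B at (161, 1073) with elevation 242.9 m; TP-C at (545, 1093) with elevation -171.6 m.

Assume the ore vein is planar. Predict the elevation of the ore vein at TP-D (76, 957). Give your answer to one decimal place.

Let the plane be z = a·x + b·y + c.
TP-B−TP-A: −1a + 501b = −71;  TP-C−TP-A: 383a + 521b = −485.5.
Solving gives a = −1.071935, b = −0.143856.
Then c = 313.9 − a·162 − b·572 = 569.84.
At (76, 957): z = −81.5 − 137.7 + 569.84 = 350.7 m.

350.7 m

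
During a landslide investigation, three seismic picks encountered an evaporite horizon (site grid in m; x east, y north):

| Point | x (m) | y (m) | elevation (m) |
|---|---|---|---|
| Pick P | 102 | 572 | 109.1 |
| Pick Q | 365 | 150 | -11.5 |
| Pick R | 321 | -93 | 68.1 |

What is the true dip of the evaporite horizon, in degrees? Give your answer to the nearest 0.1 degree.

38.2°

Two edge vectors: Pick P→Pick Q = (263, -422, -120.6), Pick P→Pick R = (219, -665, -41).
Normal n = (Pick P→Pick Q) × (Pick P→Pick R) = (-62897, -15628.4, -82477).
So ∂z/∂x = −n_x/n_z = −0.76260 and ∂z/∂y = −n_y/n_z = −0.18949.
Gradient magnitude |∇z| = √(a² + b²) = √(0.58156 + 0.03591) = 0.78579.
True dip = arctan(0.78579) = 38.2°, dipping toward ENE (azimuth ≈ 076°).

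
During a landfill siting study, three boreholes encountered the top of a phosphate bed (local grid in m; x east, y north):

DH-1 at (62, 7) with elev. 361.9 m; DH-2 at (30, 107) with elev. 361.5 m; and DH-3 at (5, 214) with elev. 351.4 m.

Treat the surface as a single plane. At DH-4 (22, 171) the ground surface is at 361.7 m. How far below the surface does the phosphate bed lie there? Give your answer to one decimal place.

Two edge vectors: DH-1→DH-2 = (-32, 100, -0.4), DH-1→DH-3 = (-57, 207, -10.5).
Normal n = (DH-1→DH-2) × (DH-1→DH-3) = (-967.2, -313.2, -924).
So ∂z/∂x = −n_x/n_z = −1.04675 and ∂z/∂y = −n_y/n_z = −0.33896.
Intercept c from DH-1: 361.9 + 64.90 + 2.37 = 429.17.
At (22, 171): z_contact = −23.03 − 57.96 + 429.17 = 348.18 m.
Depth below ground = 361.7 − 348.18 = 13.5 m.

13.5 m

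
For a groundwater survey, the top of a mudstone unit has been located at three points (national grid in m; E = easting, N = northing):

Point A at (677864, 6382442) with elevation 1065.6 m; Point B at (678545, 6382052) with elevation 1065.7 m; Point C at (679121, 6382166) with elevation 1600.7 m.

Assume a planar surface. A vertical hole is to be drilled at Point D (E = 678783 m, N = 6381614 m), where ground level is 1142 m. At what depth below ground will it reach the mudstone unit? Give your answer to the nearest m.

440 m

Let the plane be z = a·E + b·N + c.
Point B−Point A: 681a − 390b = 0.1;  Point C−Point A: 1257a − 276b = 535.1.
Solving gives a = 0.69030548, b = 1.20512317.
Then c = 1065.6 − a·677864 − b·6382442 = −8158496.35.
At (678783, 6381614): z_contact = 468567.6 + 7690630.9 − 8158496.35 = 702.1 m.
Depth below ground = 1142 − 702.1 = 440 m.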